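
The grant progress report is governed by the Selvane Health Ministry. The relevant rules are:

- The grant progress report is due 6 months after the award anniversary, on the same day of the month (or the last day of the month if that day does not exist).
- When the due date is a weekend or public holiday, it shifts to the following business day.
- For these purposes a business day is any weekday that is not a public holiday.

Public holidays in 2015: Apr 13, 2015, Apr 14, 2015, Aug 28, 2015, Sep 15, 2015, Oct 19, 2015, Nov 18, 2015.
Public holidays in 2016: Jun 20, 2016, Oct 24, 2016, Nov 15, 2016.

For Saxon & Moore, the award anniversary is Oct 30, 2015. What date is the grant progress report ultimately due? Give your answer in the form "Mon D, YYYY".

6 months from Oct 30, 2015 is Apr 30, 2016.
Apr 30, 2016 is a Saturday, so it moves to the next business day, May 2, 2016 (Monday).
The final due date is May 2, 2016.

May 2, 2016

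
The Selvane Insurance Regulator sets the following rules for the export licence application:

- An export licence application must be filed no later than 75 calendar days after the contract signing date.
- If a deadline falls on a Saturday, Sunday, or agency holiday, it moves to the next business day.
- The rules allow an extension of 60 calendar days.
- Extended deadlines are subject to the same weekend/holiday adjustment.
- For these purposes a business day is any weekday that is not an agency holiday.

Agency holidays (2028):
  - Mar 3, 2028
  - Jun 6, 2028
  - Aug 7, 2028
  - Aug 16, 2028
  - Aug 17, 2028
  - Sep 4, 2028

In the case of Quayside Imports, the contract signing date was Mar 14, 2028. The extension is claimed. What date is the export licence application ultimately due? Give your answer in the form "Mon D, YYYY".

Trigger date Mar 14, 2028 + 75 calendar days = May 28, 2028.
May 28, 2028 falls on a Sunday. Rolling to the next business day gives May 29, 2028, a Monday.
Add the 60 calendar-day extension to May 29, 2028: Jul 28, 2028.
Jul 28, 2028 falls on a Friday, which is a business day, so no adjustment is needed.
Deadline: Jul 28, 2028.

Jul 28, 2028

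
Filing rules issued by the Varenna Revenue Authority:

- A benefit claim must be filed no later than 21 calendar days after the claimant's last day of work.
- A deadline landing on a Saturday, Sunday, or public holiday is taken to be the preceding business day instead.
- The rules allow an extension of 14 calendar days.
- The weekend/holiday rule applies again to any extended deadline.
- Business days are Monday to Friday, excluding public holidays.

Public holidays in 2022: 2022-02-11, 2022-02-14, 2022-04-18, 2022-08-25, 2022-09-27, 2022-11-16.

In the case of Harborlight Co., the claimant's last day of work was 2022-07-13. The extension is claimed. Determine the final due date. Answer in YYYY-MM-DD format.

2022-08-17

21 calendar days after 2022-07-13 is 2022-08-03.
Since 2022-08-03 is a Wednesday and not a holiday, the date is unchanged.
Add the 14 calendar-day extension to 2022-08-03: 2022-08-17.
Since 2022-08-17 is a Wednesday and not a holiday, the date is unchanged.
Deadline: 2022-08-17.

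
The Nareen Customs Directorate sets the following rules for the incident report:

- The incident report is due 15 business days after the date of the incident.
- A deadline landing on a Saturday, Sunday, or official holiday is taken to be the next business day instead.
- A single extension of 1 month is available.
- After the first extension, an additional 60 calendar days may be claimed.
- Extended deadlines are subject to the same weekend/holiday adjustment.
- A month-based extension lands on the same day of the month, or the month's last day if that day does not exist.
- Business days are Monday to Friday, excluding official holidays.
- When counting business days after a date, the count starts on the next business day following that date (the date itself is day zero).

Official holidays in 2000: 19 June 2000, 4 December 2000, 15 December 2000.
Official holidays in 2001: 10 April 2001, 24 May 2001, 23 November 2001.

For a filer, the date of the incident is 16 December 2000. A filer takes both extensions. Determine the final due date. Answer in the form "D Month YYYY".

6 April 2001

Counting 15 business days after 16 December 2000 (skipping weekends and listed holidays) reaches 5 January 2001.
5 January 2001 (Friday) is already a business day.
Applying the 1 month extension: 1 month after 5 January 2001 is 5 February 2001.
5 February 2001 is a Monday and not a listed holiday, so it stands.
Add the 60 calendar-day extension to 5 February 2001: 6 April 2001.
6 April 2001 is a Friday and not a listed holiday, so it stands.
So the filing is due 6 April 2001.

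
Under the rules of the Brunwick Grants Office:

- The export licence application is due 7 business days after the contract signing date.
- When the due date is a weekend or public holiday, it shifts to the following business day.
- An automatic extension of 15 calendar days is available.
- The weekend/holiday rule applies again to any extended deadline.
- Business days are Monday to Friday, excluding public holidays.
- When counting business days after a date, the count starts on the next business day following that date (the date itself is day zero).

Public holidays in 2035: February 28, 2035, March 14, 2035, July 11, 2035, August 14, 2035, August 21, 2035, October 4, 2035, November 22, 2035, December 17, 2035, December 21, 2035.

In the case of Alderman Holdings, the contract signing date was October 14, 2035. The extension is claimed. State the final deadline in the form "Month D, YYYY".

7 business days after October 14, 2035, excluding weekends and holidays, is October 23, 2035.
Since October 23, 2035 is a Tuesday and not a holiday, the date is unchanged.
Applying the 15-calendar-day extension: October 23, 2035 + 15 days = November 7, 2035.
November 7, 2035 (Wednesday) is already a business day.
Final deadline: November 7, 2035.

November 7, 2035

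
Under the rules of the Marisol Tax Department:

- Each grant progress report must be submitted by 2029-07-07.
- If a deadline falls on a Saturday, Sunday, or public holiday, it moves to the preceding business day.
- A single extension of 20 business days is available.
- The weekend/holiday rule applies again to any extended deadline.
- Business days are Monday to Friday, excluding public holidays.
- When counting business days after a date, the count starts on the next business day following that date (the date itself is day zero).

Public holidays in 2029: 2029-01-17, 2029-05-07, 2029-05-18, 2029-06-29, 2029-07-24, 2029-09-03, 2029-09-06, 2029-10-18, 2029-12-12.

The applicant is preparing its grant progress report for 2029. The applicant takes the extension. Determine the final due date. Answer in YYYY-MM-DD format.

The stated deadline is 2029-07-07.
2029-07-07 falls on a Saturday. Rolling to the preceding business day gives 2029-07-06, a Friday.
The 20-business-day extension runs from 2029-07-06 to 2029-08-06.
2029-08-06 (Monday) is already a business day.
Final deadline: 2029-08-06.

2029-08-06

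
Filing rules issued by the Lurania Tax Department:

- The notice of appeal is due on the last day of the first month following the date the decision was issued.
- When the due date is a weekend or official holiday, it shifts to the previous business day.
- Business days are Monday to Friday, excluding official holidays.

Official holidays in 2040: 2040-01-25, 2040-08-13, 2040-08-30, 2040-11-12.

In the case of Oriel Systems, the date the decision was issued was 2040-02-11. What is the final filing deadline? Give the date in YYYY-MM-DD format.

2040-03-30

The first month after 2040-02-11 is March 2040, whose last day is 2040-03-31.
Because 2040-03-31 is a Saturday, the deadline becomes 2040-03-30 (Friday).
So the filing is due 2040-03-30.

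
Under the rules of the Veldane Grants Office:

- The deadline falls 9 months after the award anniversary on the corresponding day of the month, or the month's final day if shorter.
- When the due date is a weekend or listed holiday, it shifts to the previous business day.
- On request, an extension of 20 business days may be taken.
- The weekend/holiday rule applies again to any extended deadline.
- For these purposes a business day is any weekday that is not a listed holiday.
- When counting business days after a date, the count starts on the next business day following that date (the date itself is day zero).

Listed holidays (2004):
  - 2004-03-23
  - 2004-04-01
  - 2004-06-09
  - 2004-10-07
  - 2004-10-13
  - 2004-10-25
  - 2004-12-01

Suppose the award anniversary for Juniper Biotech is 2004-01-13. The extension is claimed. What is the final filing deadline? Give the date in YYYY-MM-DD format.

2004-11-11

9 months after 2004-01-13, on the same day of the month, is 2004-10-13.
Because 2004-10-13 is a listed holiday, the deadline becomes 2004-10-12 (Tuesday).
The 20-business-day extension runs from 2004-10-12 to 2004-11-11.
2004-11-11 is a Thursday and not a listed holiday, so it stands.
The final due date is 2004-11-11.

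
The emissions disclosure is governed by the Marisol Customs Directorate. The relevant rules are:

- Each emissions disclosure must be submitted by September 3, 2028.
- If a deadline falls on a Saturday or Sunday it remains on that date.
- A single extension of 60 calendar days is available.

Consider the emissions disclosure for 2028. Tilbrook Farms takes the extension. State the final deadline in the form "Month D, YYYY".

The stated deadline is September 3, 2028.
No adjustment is made for weekends or holidays, so September 3, 2028 stands.
The 60-calendar-day extension moves the deadline from September 3, 2028 to November 2, 2028.
November 2, 2028 falls on a Thursday. The rules make no weekend/holiday allowance, so it remains November 2, 2028.
So the filing is due November 2, 2028.

November 2, 2028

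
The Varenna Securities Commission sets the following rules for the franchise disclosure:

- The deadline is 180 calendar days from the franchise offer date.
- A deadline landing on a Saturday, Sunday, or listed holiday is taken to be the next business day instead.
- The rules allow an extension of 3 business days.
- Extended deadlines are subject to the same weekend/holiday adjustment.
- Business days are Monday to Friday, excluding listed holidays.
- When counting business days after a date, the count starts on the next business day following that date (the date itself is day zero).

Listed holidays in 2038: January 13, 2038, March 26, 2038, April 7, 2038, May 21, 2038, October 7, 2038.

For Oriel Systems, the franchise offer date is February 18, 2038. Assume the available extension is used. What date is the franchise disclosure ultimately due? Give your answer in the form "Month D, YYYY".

Trigger date February 18, 2038 + 180 calendar days = August 17, 2038.
August 17, 2038 (Tuesday) is already a business day.
The 3-business-day extension runs from August 17, 2038 to August 20, 2038.
August 20, 2038 falls on a Friday, which is a business day, so no adjustment is needed.
Final deadline: August 20, 2038.

August 20, 2038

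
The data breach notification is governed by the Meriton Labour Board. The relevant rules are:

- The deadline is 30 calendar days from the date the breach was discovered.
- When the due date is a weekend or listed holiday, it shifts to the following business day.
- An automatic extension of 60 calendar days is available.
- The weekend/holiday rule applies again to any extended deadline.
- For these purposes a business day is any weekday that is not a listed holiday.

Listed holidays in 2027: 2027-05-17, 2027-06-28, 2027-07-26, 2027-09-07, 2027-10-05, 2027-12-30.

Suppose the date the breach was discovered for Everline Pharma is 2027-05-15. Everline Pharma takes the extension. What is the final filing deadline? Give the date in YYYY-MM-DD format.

2027-08-13

Trigger date 2027-05-15 + 30 calendar days = 2027-06-14.
2027-06-14 (Monday) is already a business day.
The 60-calendar-day extension moves the deadline from 2027-06-14 to 2027-08-13.
Since 2027-08-13 is a Friday and not a holiday, the date is unchanged.
Deadline: 2027-08-13.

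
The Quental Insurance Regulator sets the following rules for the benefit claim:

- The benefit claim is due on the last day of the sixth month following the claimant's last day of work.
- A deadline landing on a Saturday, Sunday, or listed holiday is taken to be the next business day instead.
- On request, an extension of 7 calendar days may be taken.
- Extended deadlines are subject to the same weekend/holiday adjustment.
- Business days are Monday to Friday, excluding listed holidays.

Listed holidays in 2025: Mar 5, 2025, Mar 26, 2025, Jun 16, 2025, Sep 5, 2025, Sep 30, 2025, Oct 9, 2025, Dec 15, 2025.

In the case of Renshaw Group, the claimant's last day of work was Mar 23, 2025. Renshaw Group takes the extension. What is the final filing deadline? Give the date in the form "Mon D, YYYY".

Oct 8, 2025

The sixth month after Mar 23, 2025 is September 2025, whose last day is Sep 30, 2025.
Sep 30, 2025 falls on a listed holiday. Rolling to the next business day gives Oct 1, 2025, a Wednesday.
Applying the 7-calendar-day extension: Oct 1, 2025 + 7 days = Oct 8, 2025.
Oct 8, 2025 falls on a Wednesday, which is a business day, so no adjustment is needed.
Final deadline: Oct 8, 2025.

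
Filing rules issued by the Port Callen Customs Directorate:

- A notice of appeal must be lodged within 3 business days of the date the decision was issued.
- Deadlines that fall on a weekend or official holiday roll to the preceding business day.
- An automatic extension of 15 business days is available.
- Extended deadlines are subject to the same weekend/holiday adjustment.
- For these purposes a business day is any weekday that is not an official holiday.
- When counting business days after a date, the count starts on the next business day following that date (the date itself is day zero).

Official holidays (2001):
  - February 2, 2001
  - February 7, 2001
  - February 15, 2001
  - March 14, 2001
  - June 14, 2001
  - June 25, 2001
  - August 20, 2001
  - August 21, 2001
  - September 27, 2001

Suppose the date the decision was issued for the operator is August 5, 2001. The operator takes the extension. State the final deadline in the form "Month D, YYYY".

3 business days after August 5, 2001, excluding weekends and holidays, is August 8, 2001.
August 8, 2001 is a Wednesday and not a listed holiday, so it stands.
Counting 15 further business days from August 8, 2001 reaches August 31, 2001.
August 31, 2001 is a Friday and not a listed holiday, so it stands.
Final deadline: August 31, 2001.

August 31, 2001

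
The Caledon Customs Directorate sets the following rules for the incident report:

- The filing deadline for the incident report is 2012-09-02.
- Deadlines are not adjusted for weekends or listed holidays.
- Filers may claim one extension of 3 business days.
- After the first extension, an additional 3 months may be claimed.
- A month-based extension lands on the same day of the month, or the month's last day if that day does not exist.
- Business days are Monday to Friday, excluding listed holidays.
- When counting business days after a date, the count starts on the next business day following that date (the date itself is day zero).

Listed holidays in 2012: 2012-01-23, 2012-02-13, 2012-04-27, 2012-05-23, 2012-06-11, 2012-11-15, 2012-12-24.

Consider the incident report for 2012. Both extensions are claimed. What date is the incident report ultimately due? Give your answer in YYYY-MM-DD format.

The stated deadline is 2012-09-02.
2012-09-02 is a Sunday; no weekend or holiday adjustment applies.
The 3-business-day extension runs from 2012-09-02 to 2012-09-05.
No adjustment is made for weekends or holidays, so 2012-09-05 stands.
The 3 months extension carries 2012-09-05 to 2012-12-05.
2012-12-05 is a Wednesday; no weekend or holiday adjustment applies.
The final due date is 2012-12-05.

2012-12-05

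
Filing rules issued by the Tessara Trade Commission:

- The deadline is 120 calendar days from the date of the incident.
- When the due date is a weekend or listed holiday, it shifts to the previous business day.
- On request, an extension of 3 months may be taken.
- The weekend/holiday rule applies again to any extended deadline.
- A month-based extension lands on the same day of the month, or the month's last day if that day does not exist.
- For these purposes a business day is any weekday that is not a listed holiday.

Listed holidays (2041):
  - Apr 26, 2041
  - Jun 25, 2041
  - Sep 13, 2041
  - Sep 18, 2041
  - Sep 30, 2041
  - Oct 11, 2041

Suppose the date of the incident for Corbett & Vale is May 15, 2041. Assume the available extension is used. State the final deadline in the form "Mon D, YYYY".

Dec 12, 2041

120 calendar days after May 15, 2041 is Sep 12, 2041.
Sep 12, 2041 is a Thursday and not a listed holiday, so it stands.
The 3 months extension carries Sep 12, 2041 to Dec 12, 2041.
Dec 12, 2041 (Thursday) is already a business day.
Deadline: Dec 12, 2041.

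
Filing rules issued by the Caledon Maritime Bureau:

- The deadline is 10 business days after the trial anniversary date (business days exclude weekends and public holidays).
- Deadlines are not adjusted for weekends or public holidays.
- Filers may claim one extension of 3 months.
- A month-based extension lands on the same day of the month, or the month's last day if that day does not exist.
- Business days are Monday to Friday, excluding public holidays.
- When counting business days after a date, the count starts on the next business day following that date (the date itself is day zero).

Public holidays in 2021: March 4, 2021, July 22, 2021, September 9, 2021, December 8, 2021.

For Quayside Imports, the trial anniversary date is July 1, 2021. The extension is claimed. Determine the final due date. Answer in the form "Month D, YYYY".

October 15, 2021

Counting 10 business days after July 1, 2021 (skipping weekends and listed holidays) reaches July 15, 2021.
July 15, 2021 falls on a Thursday. The rules make no weekend/holiday allowance, so it remains July 15, 2021.
Add 3 months to July 15, 2021: October 15, 2021.
October 15, 2021 falls on a Friday. The rules make no weekend/holiday allowance, so it remains October 15, 2021.
So the filing is due October 15, 2021.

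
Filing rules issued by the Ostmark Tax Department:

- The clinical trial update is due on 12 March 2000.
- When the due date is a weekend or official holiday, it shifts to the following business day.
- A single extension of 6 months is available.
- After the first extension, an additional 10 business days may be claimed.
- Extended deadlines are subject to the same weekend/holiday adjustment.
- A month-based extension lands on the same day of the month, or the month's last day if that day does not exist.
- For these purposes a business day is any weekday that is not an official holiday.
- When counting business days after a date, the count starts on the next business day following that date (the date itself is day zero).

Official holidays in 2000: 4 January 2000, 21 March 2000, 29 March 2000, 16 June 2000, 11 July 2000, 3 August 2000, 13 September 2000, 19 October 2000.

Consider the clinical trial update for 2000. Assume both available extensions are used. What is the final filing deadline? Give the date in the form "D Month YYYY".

28 September 2000

Start from the fixed due date, 12 March 2000.
12 March 2000 is a Sunday, so it moves to the next business day, 13 March 2000 (Monday).
Applying the 6 months extension: 6 months after 13 March 2000 is 13 September 2000.
13 September 2000 is a listed holiday, so it moves to the next business day, 14 September 2000 (Thursday).
Applying the 10-business-day extension: 10 business days after 14 September 2000 is 28 September 2000.
28 September 2000 is a Thursday and not a listed holiday, so it stands.
Deadline: 28 September 2000.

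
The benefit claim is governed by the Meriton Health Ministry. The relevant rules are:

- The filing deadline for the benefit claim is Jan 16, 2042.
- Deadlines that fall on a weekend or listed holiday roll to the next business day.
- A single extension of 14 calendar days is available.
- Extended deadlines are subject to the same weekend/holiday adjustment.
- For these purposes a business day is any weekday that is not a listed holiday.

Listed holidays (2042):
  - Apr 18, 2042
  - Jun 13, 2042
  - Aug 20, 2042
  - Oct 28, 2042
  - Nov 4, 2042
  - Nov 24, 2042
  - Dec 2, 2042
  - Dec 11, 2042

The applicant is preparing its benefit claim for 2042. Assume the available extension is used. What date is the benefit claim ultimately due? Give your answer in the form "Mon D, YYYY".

Jan 30, 2042

The stated deadline is Jan 16, 2042.
Since Jan 16, 2042 is a Thursday and not a holiday, the date is unchanged.
The 14-calendar-day extension moves the deadline from Jan 16, 2042 to Jan 30, 2042.
Jan 30, 2042 (Thursday) is already a business day.
Deadline: Jan 30, 2042.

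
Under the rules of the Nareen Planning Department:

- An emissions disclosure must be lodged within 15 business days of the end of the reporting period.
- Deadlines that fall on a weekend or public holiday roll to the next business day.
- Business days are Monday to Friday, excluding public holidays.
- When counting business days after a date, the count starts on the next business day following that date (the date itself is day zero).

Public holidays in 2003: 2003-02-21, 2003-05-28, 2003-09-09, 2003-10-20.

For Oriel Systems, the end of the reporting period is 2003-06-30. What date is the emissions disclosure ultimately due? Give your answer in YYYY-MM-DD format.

2003-07-21

Starting the day after 2003-06-30 and counting 15 business days lands on 2003-07-21.
2003-07-21 (Monday) is already a business day.
The final due date is 2003-07-21.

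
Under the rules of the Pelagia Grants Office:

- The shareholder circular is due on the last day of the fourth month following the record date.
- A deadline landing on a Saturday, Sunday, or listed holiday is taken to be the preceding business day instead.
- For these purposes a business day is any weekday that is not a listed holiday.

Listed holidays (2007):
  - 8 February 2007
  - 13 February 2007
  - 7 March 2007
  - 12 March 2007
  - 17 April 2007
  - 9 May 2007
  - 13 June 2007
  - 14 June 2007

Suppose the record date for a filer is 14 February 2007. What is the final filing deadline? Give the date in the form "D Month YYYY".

29 June 2007

The fourth month after 14 February 2007 is June 2007, whose last day is 30 June 2007.
30 June 2007 is a Saturday, so it moves to the preceding business day, 29 June 2007 (Friday).
Final deadline: 29 June 2007.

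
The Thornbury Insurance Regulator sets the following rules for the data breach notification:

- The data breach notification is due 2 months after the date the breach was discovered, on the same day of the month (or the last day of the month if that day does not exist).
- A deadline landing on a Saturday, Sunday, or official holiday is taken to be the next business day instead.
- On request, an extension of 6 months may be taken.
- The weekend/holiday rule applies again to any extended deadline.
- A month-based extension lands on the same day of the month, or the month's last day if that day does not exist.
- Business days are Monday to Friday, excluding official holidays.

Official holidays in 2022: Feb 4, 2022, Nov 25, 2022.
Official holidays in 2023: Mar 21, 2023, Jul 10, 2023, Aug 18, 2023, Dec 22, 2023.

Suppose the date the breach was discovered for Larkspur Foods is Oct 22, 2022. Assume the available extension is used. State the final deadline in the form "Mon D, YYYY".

2 months after Oct 22, 2022, on the same day of the month, is Dec 22, 2022.
Dec 22, 2022 is a Thursday and not a listed holiday, so it stands.
Add 6 months to Dec 22, 2022: Jun 22, 2023.
Jun 22, 2023 (Thursday) is already a business day.
The final due date is Jun 22, 2023.

Jun 22, 2023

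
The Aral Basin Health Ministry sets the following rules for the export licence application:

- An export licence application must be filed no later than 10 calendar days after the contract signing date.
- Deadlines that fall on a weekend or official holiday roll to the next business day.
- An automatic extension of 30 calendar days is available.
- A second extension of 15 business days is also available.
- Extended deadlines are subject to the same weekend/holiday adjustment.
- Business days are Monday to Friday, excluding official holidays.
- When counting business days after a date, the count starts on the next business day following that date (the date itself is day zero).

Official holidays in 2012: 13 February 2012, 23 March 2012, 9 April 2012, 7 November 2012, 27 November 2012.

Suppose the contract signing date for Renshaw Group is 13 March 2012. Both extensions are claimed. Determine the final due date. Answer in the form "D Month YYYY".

16 May 2012

From 13 March 2012, 10 calendar days later is 23 March 2012.
23 March 2012 is a listed holiday, so it moves to the next business day, 26 March 2012 (Monday).
Add the 30 calendar-day extension to 26 March 2012: 25 April 2012.
25 April 2012 is a Wednesday and not a listed holiday, so it stands.
Counting 15 further business days from 25 April 2012 reaches 16 May 2012.
16 May 2012 falls on a Wednesday, which is a business day, so no adjustment is needed.
Final deadline: 16 May 2012.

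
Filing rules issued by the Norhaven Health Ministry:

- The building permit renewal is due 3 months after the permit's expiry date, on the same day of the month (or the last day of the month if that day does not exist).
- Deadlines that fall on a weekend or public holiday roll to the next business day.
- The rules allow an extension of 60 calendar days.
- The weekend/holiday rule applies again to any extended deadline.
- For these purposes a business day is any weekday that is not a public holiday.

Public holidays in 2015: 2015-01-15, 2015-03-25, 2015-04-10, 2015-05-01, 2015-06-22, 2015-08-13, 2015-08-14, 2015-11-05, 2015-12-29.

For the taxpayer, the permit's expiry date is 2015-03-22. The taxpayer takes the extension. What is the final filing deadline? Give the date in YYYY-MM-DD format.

2015-08-24

3 months from 2015-03-22 is 2015-06-22.
2015-06-22 falls on a listed holiday. Rolling to the next business day gives 2015-06-23, a Tuesday.
Add the 60 calendar-day extension to 2015-06-23: 2015-08-22.
2015-08-22 is a Saturday, so it moves to the next business day, 2015-08-24 (Monday).
The final due date is 2015-08-24.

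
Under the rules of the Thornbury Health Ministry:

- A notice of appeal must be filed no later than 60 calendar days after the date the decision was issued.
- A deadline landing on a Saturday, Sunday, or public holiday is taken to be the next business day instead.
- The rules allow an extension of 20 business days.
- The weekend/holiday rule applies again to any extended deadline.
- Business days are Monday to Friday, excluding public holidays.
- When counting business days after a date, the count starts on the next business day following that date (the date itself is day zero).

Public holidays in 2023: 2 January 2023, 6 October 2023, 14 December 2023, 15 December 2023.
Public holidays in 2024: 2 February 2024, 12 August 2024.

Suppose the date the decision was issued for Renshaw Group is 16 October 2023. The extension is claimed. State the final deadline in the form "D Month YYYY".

Adding 60 calendar days to 16 October 2023 gives 15 December 2023.
15 December 2023 is a listed holiday; the next business day is 18 December 2023 (Monday).
The 20-business-day extension runs from 18 December 2023 to 15 January 2024.
15 January 2024 is a Monday and not a listed holiday, so it stands.
Final deadline: 15 January 2024.

15 January 2024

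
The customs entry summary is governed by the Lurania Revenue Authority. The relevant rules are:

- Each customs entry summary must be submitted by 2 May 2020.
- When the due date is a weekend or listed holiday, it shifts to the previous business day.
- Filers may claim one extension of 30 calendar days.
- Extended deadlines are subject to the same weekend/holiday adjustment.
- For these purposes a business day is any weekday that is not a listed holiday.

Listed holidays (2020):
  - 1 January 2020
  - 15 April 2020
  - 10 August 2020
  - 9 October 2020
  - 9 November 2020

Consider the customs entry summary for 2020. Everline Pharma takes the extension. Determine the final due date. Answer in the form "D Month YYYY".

29 May 2020

Start from the fixed due date, 2 May 2020.
2 May 2020 is a Saturday, so it moves to the preceding business day, 1 May 2020 (Friday).
Add the 30 calendar-day extension to 1 May 2020: 31 May 2020.
31 May 2020 is a Sunday, so it moves to the preceding business day, 29 May 2020 (Friday).
Final deadline: 29 May 2020.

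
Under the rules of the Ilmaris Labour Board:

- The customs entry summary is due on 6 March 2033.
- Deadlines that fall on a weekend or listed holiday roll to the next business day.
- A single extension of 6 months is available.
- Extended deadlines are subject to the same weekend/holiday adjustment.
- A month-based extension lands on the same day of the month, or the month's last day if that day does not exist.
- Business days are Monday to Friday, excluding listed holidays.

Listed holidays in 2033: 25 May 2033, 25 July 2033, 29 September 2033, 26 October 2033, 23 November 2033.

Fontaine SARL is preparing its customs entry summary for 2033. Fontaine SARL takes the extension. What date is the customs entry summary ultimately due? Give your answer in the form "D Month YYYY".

The statutory due date is 6 March 2033.
6 March 2033 falls on a Sunday. Rolling to the next business day gives 7 March 2033, a Monday.
Add 6 months to 7 March 2033: 7 September 2033.
7 September 2033 is a Wednesday and not a listed holiday, so it stands.
The final due date is 7 September 2033.

7 September 2033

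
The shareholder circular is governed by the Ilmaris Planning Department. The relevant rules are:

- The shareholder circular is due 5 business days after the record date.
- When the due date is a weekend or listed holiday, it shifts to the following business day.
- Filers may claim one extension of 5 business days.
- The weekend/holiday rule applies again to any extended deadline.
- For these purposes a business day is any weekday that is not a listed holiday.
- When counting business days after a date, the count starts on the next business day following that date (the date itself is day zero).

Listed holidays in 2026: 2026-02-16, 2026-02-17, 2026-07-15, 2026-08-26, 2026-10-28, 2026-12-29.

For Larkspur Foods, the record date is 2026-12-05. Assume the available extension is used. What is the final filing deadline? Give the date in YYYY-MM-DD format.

2026-12-18

Counting 5 business days after 2026-12-05 (skipping weekends and listed holidays) reaches 2026-12-11.
Since 2026-12-11 is a Friday and not a holiday, the date is unchanged.
The 5-business-day extension runs from 2026-12-11 to 2026-12-18.
2026-12-18 is a Friday and not a listed holiday, so it stands.
Final deadline: 2026-12-18.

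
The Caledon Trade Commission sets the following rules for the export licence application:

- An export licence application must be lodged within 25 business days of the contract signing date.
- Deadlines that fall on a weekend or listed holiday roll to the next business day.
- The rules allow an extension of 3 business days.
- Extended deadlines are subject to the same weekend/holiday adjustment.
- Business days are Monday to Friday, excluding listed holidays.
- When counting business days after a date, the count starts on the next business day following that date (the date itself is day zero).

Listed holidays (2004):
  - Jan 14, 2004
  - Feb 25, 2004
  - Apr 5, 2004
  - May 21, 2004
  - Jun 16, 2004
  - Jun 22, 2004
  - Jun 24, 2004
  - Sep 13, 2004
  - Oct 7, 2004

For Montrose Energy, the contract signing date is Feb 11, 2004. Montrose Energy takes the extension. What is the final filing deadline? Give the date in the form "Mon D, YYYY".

Mar 23, 2004

Counting 25 business days after Feb 11, 2004 (skipping weekends and listed holidays) reaches Mar 18, 2004.
Mar 18, 2004 falls on a Thursday, which is a business day, so no adjustment is needed.
Applying the 3-business-day extension: 3 business days after Mar 18, 2004 is Mar 23, 2004.
Since Mar 23, 2004 is a Tuesday and not a holiday, the date is unchanged.
Final deadline: Mar 23, 2004.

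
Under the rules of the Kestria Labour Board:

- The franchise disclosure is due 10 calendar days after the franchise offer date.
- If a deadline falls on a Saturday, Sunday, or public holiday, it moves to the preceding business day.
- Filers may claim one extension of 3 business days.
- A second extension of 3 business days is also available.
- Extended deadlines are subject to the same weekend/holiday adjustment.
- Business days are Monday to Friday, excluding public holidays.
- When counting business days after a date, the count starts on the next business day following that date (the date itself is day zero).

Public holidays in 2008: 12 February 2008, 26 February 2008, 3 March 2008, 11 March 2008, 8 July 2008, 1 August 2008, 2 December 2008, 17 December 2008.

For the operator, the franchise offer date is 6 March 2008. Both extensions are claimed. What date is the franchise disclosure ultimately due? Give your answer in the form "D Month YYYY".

Adding 10 calendar days to 6 March 2008 gives 16 March 2008.
16 March 2008 is a Sunday, so it moves to the preceding business day, 14 March 2008 (Friday).
Counting 3 further business days from 14 March 2008 reaches 19 March 2008.
19 March 2008 is a Wednesday and not a listed holiday, so it stands.
Counting 3 further business days from 19 March 2008 reaches 24 March 2008.
24 March 2008 falls on a Monday, which is a business day, so no adjustment is needed.
So the filing is due 24 March 2008.

24 March 2008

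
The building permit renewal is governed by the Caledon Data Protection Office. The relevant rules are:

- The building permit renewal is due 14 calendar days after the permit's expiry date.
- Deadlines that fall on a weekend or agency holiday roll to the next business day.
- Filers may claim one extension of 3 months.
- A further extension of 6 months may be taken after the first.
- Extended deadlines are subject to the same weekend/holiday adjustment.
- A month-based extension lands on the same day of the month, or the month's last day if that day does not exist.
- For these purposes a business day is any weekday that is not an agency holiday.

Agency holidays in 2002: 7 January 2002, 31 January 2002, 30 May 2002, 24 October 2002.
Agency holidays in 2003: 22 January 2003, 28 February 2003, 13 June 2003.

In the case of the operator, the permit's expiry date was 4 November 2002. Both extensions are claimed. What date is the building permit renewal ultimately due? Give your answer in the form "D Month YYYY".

18 August 2003

14 calendar days after 4 November 2002 is 18 November 2002.
18 November 2002 (Monday) is already a business day.
The 3 months extension carries 18 November 2002 to 18 February 2003.
18 February 2003 falls on a Tuesday, which is a business day, so no adjustment is needed.
The 6 months extension carries 18 February 2003 to 18 August 2003.
Since 18 August 2003 is a Monday and not a holiday, the date is unchanged.
Deadline: 18 August 2003.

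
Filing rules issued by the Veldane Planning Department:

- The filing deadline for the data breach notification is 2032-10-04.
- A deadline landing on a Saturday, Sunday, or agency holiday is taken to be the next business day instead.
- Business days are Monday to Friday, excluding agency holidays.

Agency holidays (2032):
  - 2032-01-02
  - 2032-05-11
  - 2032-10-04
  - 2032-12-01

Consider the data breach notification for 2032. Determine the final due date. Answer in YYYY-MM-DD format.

The statutory due date is 2032-10-04.
2032-10-04 is a listed holiday, so it moves to the next business day, 2032-10-05 (Tuesday).
So the filing is due 2032-10-05.

2032-10-05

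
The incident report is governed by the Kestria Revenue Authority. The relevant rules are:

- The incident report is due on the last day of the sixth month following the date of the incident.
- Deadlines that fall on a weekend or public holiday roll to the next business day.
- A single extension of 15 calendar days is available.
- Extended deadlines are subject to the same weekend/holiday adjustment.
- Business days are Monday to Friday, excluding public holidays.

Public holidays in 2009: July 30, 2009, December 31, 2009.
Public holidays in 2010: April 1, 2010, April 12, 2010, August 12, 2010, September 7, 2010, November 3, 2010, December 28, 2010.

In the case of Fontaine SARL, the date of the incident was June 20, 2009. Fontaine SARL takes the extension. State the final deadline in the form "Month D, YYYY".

January 18, 2010

The sixth month after June 20, 2009 is December 2009, whose last day is December 31, 2009.
Because December 31, 2009 is a listed holiday, the deadline becomes January 1, 2010 (Friday).
Applying the 15-calendar-day extension: January 1, 2010 + 15 days = January 16, 2010.
January 16, 2010 is a Saturday; the next business day is January 18, 2010 (Monday).
Deadline: January 18, 2010.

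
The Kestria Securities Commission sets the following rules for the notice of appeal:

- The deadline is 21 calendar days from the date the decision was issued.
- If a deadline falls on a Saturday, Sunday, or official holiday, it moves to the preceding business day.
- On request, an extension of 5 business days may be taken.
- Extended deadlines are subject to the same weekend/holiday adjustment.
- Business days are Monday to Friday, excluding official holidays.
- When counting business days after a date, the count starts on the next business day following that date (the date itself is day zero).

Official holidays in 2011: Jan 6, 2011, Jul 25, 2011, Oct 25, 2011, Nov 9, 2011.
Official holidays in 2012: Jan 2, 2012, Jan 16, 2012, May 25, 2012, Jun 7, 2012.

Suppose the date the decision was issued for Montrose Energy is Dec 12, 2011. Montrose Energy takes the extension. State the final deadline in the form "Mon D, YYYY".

Jan 9, 2012

21 calendar days after Dec 12, 2011 is Jan 2, 2012.
Jan 2, 2012 is a listed holiday; the preceding business day is Dec 30, 2011 (Friday).
The 5-business-day extension runs from Dec 30, 2011 to Jan 9, 2012.
Jan 9, 2012 is a Monday and not a listed holiday, so it stands.
Final deadline: Jan 9, 2012.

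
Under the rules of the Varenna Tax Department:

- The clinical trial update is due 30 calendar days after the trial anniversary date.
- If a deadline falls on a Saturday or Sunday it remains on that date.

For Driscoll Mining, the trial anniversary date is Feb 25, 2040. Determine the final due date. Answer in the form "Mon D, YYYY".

Mar 26, 2040

30 calendar days after Feb 25, 2040 is Mar 26, 2040.
Mar 26, 2040 falls on a Monday. The rules make no weekend/holiday allowance, so it remains Mar 26, 2040.
Final deadline: Mar 26, 2040.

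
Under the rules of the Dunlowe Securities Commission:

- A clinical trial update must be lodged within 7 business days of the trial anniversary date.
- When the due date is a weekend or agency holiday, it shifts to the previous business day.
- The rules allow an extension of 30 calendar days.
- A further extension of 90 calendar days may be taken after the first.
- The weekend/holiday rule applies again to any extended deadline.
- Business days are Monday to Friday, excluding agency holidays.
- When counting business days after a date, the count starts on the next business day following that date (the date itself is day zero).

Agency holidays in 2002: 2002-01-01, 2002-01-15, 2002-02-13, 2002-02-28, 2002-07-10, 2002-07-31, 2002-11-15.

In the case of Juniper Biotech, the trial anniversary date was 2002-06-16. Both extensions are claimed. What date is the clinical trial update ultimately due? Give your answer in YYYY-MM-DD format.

Counting 7 business days after 2002-06-16 (skipping weekends and listed holidays) reaches 2002-06-25.
Since 2002-06-25 is a Tuesday and not a holiday, the date is unchanged.
With the 30-day extension, 2002-06-25 becomes 2002-07-25.
2002-07-25 falls on a Thursday, which is a business day, so no adjustment is needed.
Add the 90 calendar-day extension to 2002-07-25: 2002-10-23.
2002-10-23 falls on a Wednesday, which is a business day, so no adjustment is needed.
The final due date is 2002-10-23.

2002-10-23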